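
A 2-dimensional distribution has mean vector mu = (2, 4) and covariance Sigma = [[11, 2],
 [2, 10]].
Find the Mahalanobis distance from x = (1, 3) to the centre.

Step 1 — centre the observation: (x - mu) = (-1, -1).

Step 2 — invert Sigma. det(Sigma) = 11·10 - (2)² = 106.
  Sigma^{-1} = (1/det) · [[d, -b], [-b, a]] = [[0.0943, -0.0189],
 [-0.0189, 0.1038]].

Step 3 — form the quadratic (x - mu)^T · Sigma^{-1} · (x - mu):
  Sigma^{-1} · (x - mu) = (-0.0755, -0.0849).
  (x - mu)^T · [Sigma^{-1} · (x - mu)] = (-1)·(-0.0755) + (-1)·(-0.0849) = 0.1604.

Step 4 — take square root: d = √(0.1604) ≈ 0.4005.

d(x, mu) = √(0.1604) ≈ 0.4005


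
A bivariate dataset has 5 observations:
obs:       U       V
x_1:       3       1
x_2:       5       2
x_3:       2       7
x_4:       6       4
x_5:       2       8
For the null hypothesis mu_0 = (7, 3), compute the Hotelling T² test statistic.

Step 1 — sample mean vector:
  mean(U) = (3 + 5 + 2 + 6 + 2) / 5 = 18/5 = 3.6
  mean(V) = (1 + 2 + 7 + 4 + 8) / 5 = 22/5 = 4.4
  x̄ = (3.6, 4.4),  deviation x̄ - mu_0 = (3.6, 4.4) - (7, 3) = (-3.4, 1.4).

Step 2 — sample covariance matrix, S[i,j] = (1/(n-1)) · Σ_k (x_{k,i} - mean_i) · (x_{k,j} - mean_j), divisor n-1 = 4:
  S[U,U] = ((-0.6)·(-0.6) + (1.4)·(1.4) + (-1.6)·(-1.6) + (2.4)·(2.4) + (-1.6)·(-1.6)) / 4 = 13.2/4 = 3.3
  S[U,V] = ((-0.6)·(-3.4) + (1.4)·(-2.4) + (-1.6)·(2.6) + (2.4)·(-0.4) + (-1.6)·(3.6)) / 4 = -12.2/4 = -3.05
  S[V,V] = ((-3.4)·(-3.4) + (-2.4)·(-2.4) + (2.6)·(2.6) + (-0.4)·(-0.4) + (3.6)·(3.6)) / 4 = 37.2/4 = 9.3
  S = [[3.3, -3.05],
 [-3.05, 9.3]].

Step 3 — invert S. det(S) = 3.3·9.3 - (-3.05)² = 21.3875.
  S^{-1} = (1/det) · [[d, -b], [-b, a]] = [[0.4348, 0.1426],
 [0.1426, 0.1543]].

Step 4 — quadratic form (x̄ - mu_0)^T · S^{-1} · (x̄ - mu_0):
  S^{-1} · (x̄ - mu_0) = (-1.2788, -0.2688),
  (x̄ - mu_0)^T · [...] = (-3.4)·(-1.2788) + (1.4)·(-0.2688) = 3.9715.

Step 5 — scale by n: T² = 5 · 3.9715 = 19.8574.

T² ≈ 19.8574


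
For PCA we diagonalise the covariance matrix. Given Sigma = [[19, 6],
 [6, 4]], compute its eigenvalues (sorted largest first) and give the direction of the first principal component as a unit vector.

Step 1 — characteristic polynomial of 2×2 Sigma:
  det(Sigma - λI) = λ² - trace · λ + det = 0.
  trace = 19 + 4 = 23, det = 19·4 - (6)² = 40.
Step 2 — discriminant:
  Δ = trace² - 4·det = 529 - 160 = 369.
Step 3 — eigenvalues:
  λ = (trace ± √Δ)/2 = (23 ± 19.2094)/2,
  λ_1 = 21.1047,  λ_2 = 1.8953.

Step 4 — unit eigenvector for λ_1: solve (Sigma - λ_1 I)v = 0. First row:
  (19 - 21.1047)·v_x + (6)·v_y = 0, i.e. (-2.1047)·v_x + (6)·v_y = 0,
  so v ∝ (b, λ_1 - a) = (6, 2.1047) = u.
  ||u|| = √((6)² + (2.1047)²) = √(40.4297) ≈ 6.3584,
  v_1 = u/||u|| ≈ (0.9436, 0.331) (||v_1|| = 1).

λ_1 = 21.1047,  λ_2 = 1.8953;  v_1 ≈ (0.9436, 0.331)


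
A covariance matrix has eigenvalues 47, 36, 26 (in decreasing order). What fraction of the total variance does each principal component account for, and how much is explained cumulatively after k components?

Step 1 — total variance = trace(Sigma) = Σ λ_i = 47 + 36 + 26 = 109.

Step 2 — fraction explained by component i = λ_i / Σ λ:
  PC1: 47/109 = 0.4312
  PC2: 36/109 = 0.3303
  PC3: 26/109 = 0.2385

Step 3 — cumulative fraction after k components = (λ_1 + ... + λ_k) / Σ λ:
  k = 1: 47/109 = 0.4312
  k = 2: (47 + 36)/109 = 83/109 = 0.7615
  k = 3: (47 + 36 + 26)/109 = 109/109 = 1

Summary (fraction, with percent):

explained: PC1 0.4312 (43.12%), PC2 0.3303 (33.03%), PC3 0.2385 (23.85%);  cumulative: 0.4312, 0.7615, 1


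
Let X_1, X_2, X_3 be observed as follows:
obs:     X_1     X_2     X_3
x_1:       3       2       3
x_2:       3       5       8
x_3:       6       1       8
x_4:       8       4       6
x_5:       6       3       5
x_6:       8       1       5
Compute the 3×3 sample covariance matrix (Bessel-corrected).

Step 1 — column means:
  mean(X_1) = (3 + 3 + 6 + 8 + 6 + 8) / 6 = 34/6 = 5.6667
  mean(X_2) = (2 + 5 + 1 + 4 + 3 + 1) / 6 = 16/6 = 2.6667
  mean(X_3) = (3 + 8 + 8 + 6 + 5 + 5) / 6 = 35/6 = 5.8333

Step 2 — sample covariance S[i,j] = (1/(n-1)) · Σ_k (x_{k,i} - mean_i) · (x_{k,j} - mean_j), with n-1 = 5.
  S[X_1,X_1] = ((-2.6667)·(-2.6667) + (-2.6667)·(-2.6667) + (0.3333)·(0.3333) + (2.3333)·(2.3333) + (0.3333)·(0.3333) + (2.3333)·(2.3333)) / 5 = 25.3333/5 = 5.0667
  S[X_1,X_2] = ((-2.6667)·(-0.6667) + (-2.6667)·(2.3333) + (0.3333)·(-1.6667) + (2.3333)·(1.3333) + (0.3333)·(0.3333) + (2.3333)·(-1.6667)) / 5 = -5.6667/5 = -1.1333
  S[X_1,X_3] = ((-2.6667)·(-2.8333) + (-2.6667)·(2.1667) + (0.3333)·(2.1667) + (2.3333)·(0.1667) + (0.3333)·(-0.8333) + (2.3333)·(-0.8333)) / 5 = 0.6667/5 = 0.1333
  S[X_2,X_2] = ((-0.6667)·(-0.6667) + (2.3333)·(2.3333) + (-1.6667)·(-1.6667) + (1.3333)·(1.3333) + (0.3333)·(0.3333) + (-1.6667)·(-1.6667)) / 5 = 13.3333/5 = 2.6667
  S[X_2,X_3] = ((-0.6667)·(-2.8333) + (2.3333)·(2.1667) + (-1.6667)·(2.1667) + (1.3333)·(0.1667) + (0.3333)·(-0.8333) + (-1.6667)·(-0.8333)) / 5 = 4.6667/5 = 0.9333
  S[X_3,X_3] = ((-2.8333)·(-2.8333) + (2.1667)·(2.1667) + (2.1667)·(2.1667) + (0.1667)·(0.1667) + (-0.8333)·(-0.8333) + (-0.8333)·(-0.8333)) / 5 = 18.8333/5 = 3.7667

S is symmetric (S[j,i] = S[i,j]). Assembling:

S = [[5.0667, -1.1333, 0.1333],
 [-1.1333, 2.6667, 0.9333],
 [0.1333, 0.9333, 3.7667]]


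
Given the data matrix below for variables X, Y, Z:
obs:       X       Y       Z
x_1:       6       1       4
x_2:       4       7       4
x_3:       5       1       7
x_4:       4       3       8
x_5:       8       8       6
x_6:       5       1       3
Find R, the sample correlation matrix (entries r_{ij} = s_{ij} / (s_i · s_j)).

Step 1 — column means:
  mean(X) = (6 + 4 + 5 + 4 + 8 + 5) / 6 = 32/6 = 5.3333
  mean(Y) = (1 + 7 + 1 + 3 + 8 + 1) / 6 = 21/6 = 3.5
  mean(Z) = (4 + 4 + 7 + 8 + 6 + 3) / 6 = 32/6 = 5.3333

Step 2 — sample variances and covariances s[i,j] = (1/(n-1)) · Σ_k (x_{k,i} - mean_i) · (x_{k,j} - mean_j), with n-1 = 5:
  s[X,X] = ((0.6667)·(0.6667) + (-1.3333)·(-1.3333) + (-0.3333)·(-0.3333) + (-1.3333)·(-1.3333) + (2.6667)·(2.6667) + (-0.3333)·(-0.3333)) / 5 = 11.3333/5 = 2.2667
  s[X,Y] = ((0.6667)·(-2.5) + (-1.3333)·(3.5) + (-0.3333)·(-2.5) + (-1.3333)·(-0.5) + (2.6667)·(4.5) + (-0.3333)·(-2.5)) / 5 = 8/5 = 1.6
  s[X,Z] = ((0.6667)·(-1.3333) + (-1.3333)·(-1.3333) + (-0.3333)·(1.6667) + (-1.3333)·(2.6667) + (2.6667)·(0.6667) + (-0.3333)·(-2.3333)) / 5 = -0.6667/5 = -0.1333
  s[Y,Y] = ((-2.5)·(-2.5) + (3.5)·(3.5) + (-2.5)·(-2.5) + (-0.5)·(-0.5) + (4.5)·(4.5) + (-2.5)·(-2.5)) / 5 = 51.5/5 = 10.3
  s[Y,Z] = ((-2.5)·(-1.3333) + (3.5)·(-1.3333) + (-2.5)·(1.6667) + (-0.5)·(2.6667) + (4.5)·(0.6667) + (-2.5)·(-2.3333)) / 5 = 2/5 = 0.4
  s[Z,Z] = ((-1.3333)·(-1.3333) + (-1.3333)·(-1.3333) + (1.6667)·(1.6667) + (2.6667)·(2.6667) + (0.6667)·(0.6667) + (-2.3333)·(-2.3333)) / 5 = 19.3333/5 = 3.8667
  Sample standard deviations s_i = √(s[i,i]):
  s(X) = √(2.2667) = 1.5055
  s(Y) = √(10.3) = 3.2094
  s(Z) = √(3.8667) = 1.9664

Step 3 — r_{ij} = s_{ij} / (s_i · s_j):
  r[X,X] = 1 (diagonal).
  r[X,Y] = 1.6 / (1.5055 · 3.2094) = 1.6 / 4.8318 = 0.3311
  r[X,Z] = -0.1333 / (1.5055 · 1.9664) = -0.1333 / 2.9605 = -0.045
  r[Y,Y] = 1 (diagonal).
  r[Y,Z] = 0.4 / (3.2094 · 1.9664) = 0.4 / 6.3108 = 0.0634
  r[Z,Z] = 1 (diagonal).

R is symmetric with unit diagonal. Assembling:

R = [[1, 0.3311, -0.045],
 [0.3311, 1, 0.0634],
 [-0.045, 0.0634, 1]]


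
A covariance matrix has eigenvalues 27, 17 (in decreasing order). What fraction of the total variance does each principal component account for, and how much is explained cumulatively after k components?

Step 1 — total variance = trace(Sigma) = Σ λ_i = 27 + 17 = 44.

Step 2 — fraction explained by component i = λ_i / Σ λ:
  PC1: 27/44 = 0.6136
  PC2: 17/44 = 0.3864

Step 3 — cumulative fraction after k components = (λ_1 + ... + λ_k) / Σ λ:
  k = 1: 27/44 = 0.6136
  k = 2: (27 + 17)/44 = 44/44 = 1

Summary (fraction, with percent):

explained: PC1 0.6136 (61.36%), PC2 0.3864 (38.64%);  cumulative: 0.6136, 1


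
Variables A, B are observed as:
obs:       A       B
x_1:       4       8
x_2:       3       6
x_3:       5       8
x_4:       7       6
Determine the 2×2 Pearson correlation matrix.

Step 1 — column means:
  mean(A) = (4 + 3 + 5 + 7) / 4 = 19/4 = 4.75
  mean(B) = (8 + 6 + 8 + 6) / 4 = 28/4 = 7

Step 2 — sample variances and covariances s[i,j] = (1/(n-1)) · Σ_k (x_{k,i} - mean_i) · (x_{k,j} - mean_j), with n-1 = 3:
  s[A,A] = ((-0.75)·(-0.75) + (-1.75)·(-1.75) + (0.25)·(0.25) + (2.25)·(2.25)) / 3 = 8.75/3 = 2.9167
  s[A,B] = ((-0.75)·(1) + (-1.75)·(-1) + (0.25)·(1) + (2.25)·(-1)) / 3 = -1/3 = -0.3333
  s[B,B] = ((1)·(1) + (-1)·(-1) + (1)·(1) + (-1)·(-1)) / 3 = 4/3 = 1.3333
  Sample standard deviations s_i = √(s[i,i]):
  s(A) = √(2.9167) = 1.7078
  s(B) = √(1.3333) = 1.1547

Step 3 — r_{ij} = s_{ij} / (s_i · s_j):
  r[A,A] = 1 (diagonal).
  r[A,B] = -0.3333 / (1.7078 · 1.1547) = -0.3333 / 1.972 = -0.169
  r[B,B] = 1 (diagonal).

R is symmetric with unit diagonal. Assembling:

R = [[1, -0.169],
 [-0.169, 1]]


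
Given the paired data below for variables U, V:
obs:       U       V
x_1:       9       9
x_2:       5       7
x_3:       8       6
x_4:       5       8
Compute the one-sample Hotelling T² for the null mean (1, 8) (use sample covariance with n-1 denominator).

Step 1 — sample mean vector:
  mean(U) = (9 + 5 + 8 + 5) / 4 = 27/4 = 6.75
  mean(V) = (9 + 7 + 6 + 8) / 4 = 30/4 = 7.5
  x̄ = (6.75, 7.5),  deviation x̄ - mu_0 = (6.75, 7.5) - (1, 8) = (5.75, -0.5).

Step 2 — sample covariance matrix, S[i,j] = (1/(n-1)) · Σ_k (x_{k,i} - mean_i) · (x_{k,j} - mean_j), divisor n-1 = 3:
  S[U,U] = ((2.25)·(2.25) + (-1.75)·(-1.75) + (1.25)·(1.25) + (-1.75)·(-1.75)) / 3 = 12.75/3 = 4.25
  S[U,V] = ((2.25)·(1.5) + (-1.75)·(-0.5) + (1.25)·(-1.5) + (-1.75)·(0.5)) / 3 = 1.5/3 = 0.5
  S[V,V] = ((1.5)·(1.5) + (-0.5)·(-0.5) + (-1.5)·(-1.5) + (0.5)·(0.5)) / 3 = 5/3 = 1.6667
  S = [[4.25, 0.5],
 [0.5, 1.6667]].

Step 3 — invert S. det(S) = 4.25·1.6667 - (0.5)² = 6.8333.
  S^{-1} = (1/det) · [[d, -b], [-b, a]] = [[0.2439, -0.0732],
 [-0.0732, 0.622]].

Step 4 — quadratic form (x̄ - mu_0)^T · S^{-1} · (x̄ - mu_0):
  S^{-1} · (x̄ - mu_0) = (1.439, -0.7317),
  (x̄ - mu_0)^T · [...] = (5.75)·(1.439) + (-0.5)·(-0.7317) = 8.6402.

Step 5 — scale by n: T² = 4 · 8.6402 = 34.561.

T² ≈ 34.561


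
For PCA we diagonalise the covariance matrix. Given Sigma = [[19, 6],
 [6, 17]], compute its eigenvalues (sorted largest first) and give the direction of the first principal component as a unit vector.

Step 1 — characteristic polynomial of 2×2 Sigma:
  det(Sigma - λI) = λ² - trace · λ + det = 0.
  trace = 19 + 17 = 36, det = 19·17 - (6)² = 287.
Step 2 — discriminant:
  Δ = trace² - 4·det = 1296 - 1148 = 148.
Step 3 — eigenvalues:
  λ = (trace ± √Δ)/2 = (36 ± 12.1655)/2,
  λ_1 = 24.0828,  λ_2 = 11.9172.

Step 4 — unit eigenvector for λ_1: solve (Sigma - λ_1 I)v = 0. First row:
  (19 - 24.0828)·v_x + (6)·v_y = 0, i.e. (-5.0828)·v_x + (6)·v_y = 0,
  so v ∝ (b, λ_1 - a) = (6, 5.0828) = u.
  ||u|| = √((6)² + (5.0828)²) = √(61.8345) ≈ 7.8635,
  v_1 = u/||u|| ≈ (0.763, 0.6464) (||v_1|| = 1).

λ_1 = 24.0828,  λ_2 = 11.9172;  v_1 ≈ (0.763, 0.6464)


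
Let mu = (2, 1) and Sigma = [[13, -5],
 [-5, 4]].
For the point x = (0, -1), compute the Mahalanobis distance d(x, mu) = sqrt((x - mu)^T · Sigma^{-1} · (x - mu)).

Step 1 — centre the observation: (x - mu) = (-2, -2).

Step 2 — invert Sigma. det(Sigma) = 13·4 - (-5)² = 27.
  Sigma^{-1} = (1/det) · [[d, -b], [-b, a]] = [[0.1481, 0.1852],
 [0.1852, 0.4815]].

Step 3 — form the quadratic (x - mu)^T · Sigma^{-1} · (x - mu):
  Sigma^{-1} · (x - mu) = (-0.6667, -1.3333).
  (x - mu)^T · [Sigma^{-1} · (x - mu)] = (-2)·(-0.6667) + (-2)·(-1.3333) = 4.

Step 4 — take square root: d = √(4) ≈ 2.

d(x, mu) = √(4) ≈ 2


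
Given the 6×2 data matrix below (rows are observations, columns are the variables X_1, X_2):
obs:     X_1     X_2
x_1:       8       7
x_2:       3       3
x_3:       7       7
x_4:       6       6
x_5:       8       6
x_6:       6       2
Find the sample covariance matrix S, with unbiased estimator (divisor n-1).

Step 1 — column means:
  mean(X_1) = (8 + 3 + 7 + 6 + 8 + 6) / 6 = 38/6 = 6.3333
  mean(X_2) = (7 + 3 + 7 + 6 + 6 + 2) / 6 = 31/6 = 5.1667

Step 2 — sample covariance S[i,j] = (1/(n-1)) · Σ_k (x_{k,i} - mean_i) · (x_{k,j} - mean_j), with n-1 = 5.
  S[X_1,X_1] = ((1.6667)·(1.6667) + (-3.3333)·(-3.3333) + (0.6667)·(0.6667) + (-0.3333)·(-0.3333) + (1.6667)·(1.6667) + (-0.3333)·(-0.3333)) / 5 = 17.3333/5 = 3.4667
  S[X_1,X_2] = ((1.6667)·(1.8333) + (-3.3333)·(-2.1667) + (0.6667)·(1.8333) + (-0.3333)·(0.8333) + (1.6667)·(0.8333) + (-0.3333)·(-3.1667)) / 5 = 13.6667/5 = 2.7333
  S[X_2,X_2] = ((1.8333)·(1.8333) + (-2.1667)·(-2.1667) + (1.8333)·(1.8333) + (0.8333)·(0.8333) + (0.8333)·(0.8333) + (-3.1667)·(-3.1667)) / 5 = 22.8333/5 = 4.5667

S is symmetric (S[j,i] = S[i,j]). Assembling:

S = [[3.4667, 2.7333],
 [2.7333, 4.5667]]


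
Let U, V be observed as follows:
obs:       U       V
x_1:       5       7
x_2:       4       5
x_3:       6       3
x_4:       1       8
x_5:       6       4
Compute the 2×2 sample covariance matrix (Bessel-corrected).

Step 1 — column means:
  mean(U) = (5 + 4 + 6 + 1 + 6) / 5 = 22/5 = 4.4
  mean(V) = (7 + 5 + 3 + 8 + 4) / 5 = 27/5 = 5.4

Step 2 — sample covariance S[i,j] = (1/(n-1)) · Σ_k (x_{k,i} - mean_i) · (x_{k,j} - mean_j), with n-1 = 4.
  S[U,U] = ((0.6)·(0.6) + (-0.4)·(-0.4) + (1.6)·(1.6) + (-3.4)·(-3.4) + (1.6)·(1.6)) / 4 = 17.2/4 = 4.3
  S[U,V] = ((0.6)·(1.6) + (-0.4)·(-0.4) + (1.6)·(-2.4) + (-3.4)·(2.6) + (1.6)·(-1.4)) / 4 = -13.8/4 = -3.45
  S[V,V] = ((1.6)·(1.6) + (-0.4)·(-0.4) + (-2.4)·(-2.4) + (2.6)·(2.6) + (-1.4)·(-1.4)) / 4 = 17.2/4 = 4.3

S is symmetric (S[j,i] = S[i,j]). Assembling:

S = [[4.3, -3.45],
 [-3.45, 4.3]]


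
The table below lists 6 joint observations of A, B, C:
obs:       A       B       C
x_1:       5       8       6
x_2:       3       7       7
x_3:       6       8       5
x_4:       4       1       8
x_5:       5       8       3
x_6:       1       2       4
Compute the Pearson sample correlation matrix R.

Step 1 — column means:
  mean(A) = (5 + 3 + 6 + 4 + 5 + 1) / 6 = 24/6 = 4
  mean(B) = (8 + 7 + 8 + 1 + 8 + 2) / 6 = 34/6 = 5.6667
  mean(C) = (6 + 7 + 5 + 8 + 3 + 4) / 6 = 33/6 = 5.5

Step 2 — sample variances and covariances s[i,j] = (1/(n-1)) · Σ_k (x_{k,i} - mean_i) · (x_{k,j} - mean_j), with n-1 = 5:
  s[A,A] = ((1)·(1) + (-1)·(-1) + (2)·(2) + (0)·(0) + (1)·(1) + (-3)·(-3)) / 5 = 16/5 = 3.2
  s[A,B] = ((1)·(2.3333) + (-1)·(1.3333) + (2)·(2.3333) + (0)·(-4.6667) + (1)·(2.3333) + (-3)·(-3.6667)) / 5 = 19/5 = 3.8
  s[A,C] = ((1)·(0.5) + (-1)·(1.5) + (2)·(-0.5) + (0)·(2.5) + (1)·(-2.5) + (-3)·(-1.5)) / 5 = 0/5 = 0
  s[B,B] = ((2.3333)·(2.3333) + (1.3333)·(1.3333) + (2.3333)·(2.3333) + (-4.6667)·(-4.6667) + (2.3333)·(2.3333) + (-3.6667)·(-3.6667)) / 5 = 53.3333/5 = 10.6667
  s[B,C] = ((2.3333)·(0.5) + (1.3333)·(1.5) + (2.3333)·(-0.5) + (-4.6667)·(2.5) + (2.3333)·(-2.5) + (-3.6667)·(-1.5)) / 5 = -10/5 = -2
  s[C,C] = ((0.5)·(0.5) + (1.5)·(1.5) + (-0.5)·(-0.5) + (2.5)·(2.5) + (-2.5)·(-2.5) + (-1.5)·(-1.5)) / 5 = 17.5/5 = 3.5
  Sample standard deviations s_i = √(s[i,i]):
  s(A) = √(3.2) = 1.7889
  s(B) = √(10.6667) = 3.266
  s(C) = √(3.5) = 1.8708

Step 3 — r_{ij} = s_{ij} / (s_i · s_j):
  r[A,A] = 1 (diagonal).
  r[A,B] = 3.8 / (1.7889 · 3.266) = 3.8 / 5.8424 = 0.6504
  r[A,C] = 0 / (1.7889 · 1.8708) = 0 / 3.3466 = 0
  r[B,B] = 1 (diagonal).
  r[B,C] = -2 / (3.266 · 1.8708) = -2 / 6.1101 = -0.3273
  r[C,C] = 1 (diagonal).

R is symmetric with unit diagonal. Assembling:

R = [[1, 0.6504, 0],
 [0.6504, 1, -0.3273],
 [0, -0.3273, 1]]


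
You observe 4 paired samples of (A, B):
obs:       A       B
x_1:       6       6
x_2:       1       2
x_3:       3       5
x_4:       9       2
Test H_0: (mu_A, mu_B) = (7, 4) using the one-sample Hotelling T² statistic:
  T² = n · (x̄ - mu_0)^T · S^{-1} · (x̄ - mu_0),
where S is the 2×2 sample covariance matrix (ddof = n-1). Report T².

Step 1 — sample mean vector:
  mean(A) = (6 + 1 + 3 + 9) / 4 = 19/4 = 4.75
  mean(B) = (6 + 2 + 5 + 2) / 4 = 15/4 = 3.75
  x̄ = (4.75, 3.75),  deviation x̄ - mu_0 = (4.75, 3.75) - (7, 4) = (-2.25, -0.25).

Step 2 — sample covariance matrix, S[i,j] = (1/(n-1)) · Σ_k (x_{k,i} - mean_i) · (x_{k,j} - mean_j), divisor n-1 = 3:
  S[A,A] = ((1.25)·(1.25) + (-3.75)·(-3.75) + (-1.75)·(-1.75) + (4.25)·(4.25)) / 3 = 36.75/3 = 12.25
  S[A,B] = ((1.25)·(2.25) + (-3.75)·(-1.75) + (-1.75)·(1.25) + (4.25)·(-1.75)) / 3 = -0.25/3 = -0.0833
  S[B,B] = ((2.25)·(2.25) + (-1.75)·(-1.75) + (1.25)·(1.25) + (-1.75)·(-1.75)) / 3 = 12.75/3 = 4.25
  S = [[12.25, -0.0833],
 [-0.0833, 4.25]].

Step 3 — invert S. det(S) = 12.25·4.25 - (-0.0833)² = 52.0556.
  S^{-1} = (1/det) · [[d, -b], [-b, a]] = [[0.0816, 0.0016],
 [0.0016, 0.2353]].

Step 4 — quadratic form (x̄ - mu_0)^T · S^{-1} · (x̄ - mu_0):
  S^{-1} · (x̄ - mu_0) = (-0.1841, -0.0624),
  (x̄ - mu_0)^T · [...] = (-2.25)·(-0.1841) + (-0.25)·(-0.0624) = 0.4298.

Step 5 — scale by n: T² = 4 · 0.4298 = 1.7193.

T² ≈ 1.7193


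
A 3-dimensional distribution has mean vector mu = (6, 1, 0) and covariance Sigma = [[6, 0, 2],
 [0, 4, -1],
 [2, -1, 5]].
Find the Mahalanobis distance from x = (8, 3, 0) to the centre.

Step 1 — centre the observation: (x - mu) = (2, 2, 0).

Step 2 — invert Sigma (cofactor / det for 3×3, or solve directly):
  Sigma^{-1} = [[0.1939, -0.0204, -0.0816],
 [-0.0204, 0.2653, 0.0612],
 [-0.0816, 0.0612, 0.2449]].

Step 3 — form the quadratic (x - mu)^T · Sigma^{-1} · (x - mu):
  Sigma^{-1} · (x - mu) = (0.3469, 0.4898, -0.0408).
  (x - mu)^T · [Sigma^{-1} · (x - mu)] = (2)·(0.3469) + (2)·(0.4898) + (0)·(-0.0408) = 1.6735.

Step 4 — take square root: d = √(1.6735) ≈ 1.2936.

d(x, mu) = √(1.6735) ≈ 1.2936


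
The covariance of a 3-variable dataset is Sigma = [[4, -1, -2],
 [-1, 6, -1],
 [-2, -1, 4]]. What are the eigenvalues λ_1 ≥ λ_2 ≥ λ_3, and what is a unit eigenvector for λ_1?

Step 1 — characteristic polynomial p(λ) = det(λI - Sigma) = λ³ - tr·λ² + c_1·λ - det, where tr = trace, c_1 = sum of the principal 2×2 minors, det = det(Sigma):
  tr = 4 + 6 + 4 = 14,
  c_1 = (4·6 - (-1)²) + (4·4 - (-2)²) + (6·4 - (-1)²) = 23 + 12 + 23 = 58,
  det = 4·(6·4 - (-1)²) - (-1)·((-1)·4 - (-1)·(-2)) + (-2)·((-1)·(-1) - 6·(-2)) = 4·(23) - (-1)·(-6) + (-2)·(13) = 60.
  So p(λ) = λ³ - 14λ² + 58λ - 60.
Step 2 — look for an integer root (rational root theorem: any rational root is an integer divisor of 60). Testing λ = 6:
  p(6) = 216 - 504 + 348 - 60 = 0  ✓
  Dividing out (λ - 6): p(λ) = (λ - 6)(λ² - 8λ + 10).
Step 3 — remaining eigenvalues from the quadratic λ² - 8λ + 10 = 0:
  Δ = 8² - 4·10 = 64 - 40 = 24,  λ = (8 ± √24)/2 = (8 ± 4.899)/2 ≈ 6.4495 or 1.5505.
  Sorted: λ_1 = 6.4495,  λ_2 = 6,  λ_3 = 1.5505  (check: sum = 14 = tr ✓).

Step 4 — unit eigenvector for λ_1 ≈ 6.4495: v spans the null space of (Sigma - λ_1 I), whose rows are
  r_1 = (-2.4495, -1, -2),  r_2 = (-1, -0.4495, -1),  r_3 = (-2, -1, -2.4495).
  v is orthogonal to every row, so take v ∝ r_1 × r_2 = ((-1)·(-1) - (-2)·(-0.4495), (-2)·(-1) - (-2.4495)·(-1), (-2.4495)·(-0.4495) - (-1)·(-1)) ≈ (0.101, -0.4495, 0.101).
  Let u = (0.101, -0.4495, 0.101).
  ||u|| = √((0.101)² + (-0.4495)² + (0.101)²) = √(0.2225) ≈ 0.4716,  v_1 = u/||u|| ≈ (0.2142, -0.953, 0.2142) (||v_1|| = 1).

λ_1 = 6.4495,  λ_2 = 6,  λ_3 = 1.5505;  v_1 ≈ (0.2142, -0.953, 0.2142)


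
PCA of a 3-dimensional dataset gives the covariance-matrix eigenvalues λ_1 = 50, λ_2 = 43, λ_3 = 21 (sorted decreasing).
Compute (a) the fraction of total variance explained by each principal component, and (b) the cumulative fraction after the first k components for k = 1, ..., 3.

Step 1 — total variance = trace(Sigma) = Σ λ_i = 50 + 43 + 21 = 114.

Step 2 — fraction explained by component i = λ_i / Σ λ:
  PC1: 50/114 = 0.4386
  PC2: 43/114 = 0.3772
  PC3: 21/114 = 0.1842

Step 3 — cumulative fraction after k components = (λ_1 + ... + λ_k) / Σ λ:
  k = 1: 50/114 = 0.4386
  k = 2: (50 + 43)/114 = 93/114 = 0.8158
  k = 3: (50 + 43 + 21)/114 = 114/114 = 1

Summary (fraction, with percent):

explained: PC1 0.4386 (43.86%), PC2 0.3772 (37.72%), PC3 0.1842 (18.42%);  cumulative: 0.4386, 0.8158, 1


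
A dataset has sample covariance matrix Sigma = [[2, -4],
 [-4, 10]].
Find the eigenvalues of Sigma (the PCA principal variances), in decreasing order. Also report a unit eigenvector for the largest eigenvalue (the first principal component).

Step 1 — characteristic polynomial of 2×2 Sigma:
  det(Sigma - λI) = λ² - trace · λ + det = 0.
  trace = 2 + 10 = 12, det = 2·10 - (-4)² = 4.
Step 2 — discriminant:
  Δ = trace² - 4·det = 144 - 16 = 128.
Step 3 — eigenvalues:
  λ = (trace ± √Δ)/2 = (12 ± 11.3137)/2,
  λ_1 = 11.6569,  λ_2 = 0.3431.

Step 4 — unit eigenvector for λ_1: solve (Sigma - λ_1 I)v = 0. First row:
  (2 - 11.6569)·v_x + (-4)·v_y = 0, i.e. (-9.6569)·v_x + (-4)·v_y = 0,
  so v ∝ (b, λ_1 - a) = (-4, 9.6569); multiply by -1 so the first entry is positive: u = (4, -9.6569).
  ||u|| = √((4)² + (-9.6569)²) = √(109.2548) ≈ 10.4525,
  v_1 = u/||u|| ≈ (0.3827, -0.9239) (||v_1|| = 1).

λ_1 = 11.6569,  λ_2 = 0.3431;  v_1 ≈ (0.3827, -0.9239)


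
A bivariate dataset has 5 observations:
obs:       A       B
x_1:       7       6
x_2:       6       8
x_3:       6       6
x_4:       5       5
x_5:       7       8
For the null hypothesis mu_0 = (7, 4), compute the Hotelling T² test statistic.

Step 1 — sample mean vector:
  mean(A) = (7 + 6 + 6 + 5 + 7) / 5 = 31/5 = 6.2
  mean(B) = (6 + 8 + 6 + 5 + 8) / 5 = 33/5 = 6.6
  x̄ = (6.2, 6.6),  deviation x̄ - mu_0 = (6.2, 6.6) - (7, 4) = (-0.8, 2.6).

Step 2 — sample covariance matrix, S[i,j] = (1/(n-1)) · Σ_k (x_{k,i} - mean_i) · (x_{k,j} - mean_j), divisor n-1 = 4:
  S[A,A] = ((0.8)·(0.8) + (-0.2)·(-0.2) + (-0.2)·(-0.2) + (-1.2)·(-1.2) + (0.8)·(0.8)) / 4 = 2.8/4 = 0.7
  S[A,B] = ((0.8)·(-0.6) + (-0.2)·(1.4) + (-0.2)·(-0.6) + (-1.2)·(-1.6) + (0.8)·(1.4)) / 4 = 2.4/4 = 0.6
  S[B,B] = ((-0.6)·(-0.6) + (1.4)·(1.4) + (-0.6)·(-0.6) + (-1.6)·(-1.6) + (1.4)·(1.4)) / 4 = 7.2/4 = 1.8
  S = [[0.7, 0.6],
 [0.6, 1.8]].

Step 3 — invert S. det(S) = 0.7·1.8 - (0.6)² = 0.9.
  S^{-1} = (1/det) · [[d, -b], [-b, a]] = [[2, -0.6667],
 [-0.6667, 0.7778]].

Step 4 — quadratic form (x̄ - mu_0)^T · S^{-1} · (x̄ - mu_0):
  S^{-1} · (x̄ - mu_0) = (-3.3333, 2.5556),
  (x̄ - mu_0)^T · [...] = (-0.8)·(-3.3333) + (2.6)·(2.5556) = 9.3111.

Step 5 — scale by n: T² = 5 · 9.3111 = 46.5556.

T² ≈ 46.5556


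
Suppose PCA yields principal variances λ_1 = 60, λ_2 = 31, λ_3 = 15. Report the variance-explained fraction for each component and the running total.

Step 1 — total variance = trace(Sigma) = Σ λ_i = 60 + 31 + 15 = 106.

Step 2 — fraction explained by component i = λ_i / Σ λ:
  PC1: 60/106 = 0.566
  PC2: 31/106 = 0.2925
  PC3: 15/106 = 0.1415

Step 3 — cumulative fraction after k components = (λ_1 + ... + λ_k) / Σ λ:
  k = 1: 60/106 = 0.566
  k = 2: (60 + 31)/106 = 91/106 = 0.8585
  k = 3: (60 + 31 + 15)/106 = 106/106 = 1

Summary (fraction, with percent):

explained: PC1 0.566 (56.6%), PC2 0.2925 (29.25%), PC3 0.1415 (14.15%);  cumulative: 0.566, 0.8585, 1


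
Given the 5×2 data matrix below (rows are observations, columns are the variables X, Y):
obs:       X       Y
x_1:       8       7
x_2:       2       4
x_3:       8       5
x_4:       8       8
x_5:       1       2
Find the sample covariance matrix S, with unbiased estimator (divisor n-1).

Step 1 — column means:
  mean(X) = (8 + 2 + 8 + 8 + 1) / 5 = 27/5 = 5.4
  mean(Y) = (7 + 4 + 5 + 8 + 2) / 5 = 26/5 = 5.2

Step 2 — sample covariance S[i,j] = (1/(n-1)) · Σ_k (x_{k,i} - mean_i) · (x_{k,j} - mean_j), with n-1 = 4.
  S[X,X] = ((2.6)·(2.6) + (-3.4)·(-3.4) + (2.6)·(2.6) + (2.6)·(2.6) + (-4.4)·(-4.4)) / 4 = 51.2/4 = 12.8
  S[X,Y] = ((2.6)·(1.8) + (-3.4)·(-1.2) + (2.6)·(-0.2) + (2.6)·(2.8) + (-4.4)·(-3.2)) / 4 = 29.6/4 = 7.4
  S[Y,Y] = ((1.8)·(1.8) + (-1.2)·(-1.2) + (-0.2)·(-0.2) + (2.8)·(2.8) + (-3.2)·(-3.2)) / 4 = 22.8/4 = 5.7

S is symmetric (S[j,i] = S[i,j]). Assembling:

S = [[12.8, 7.4],
 [7.4, 5.7]]


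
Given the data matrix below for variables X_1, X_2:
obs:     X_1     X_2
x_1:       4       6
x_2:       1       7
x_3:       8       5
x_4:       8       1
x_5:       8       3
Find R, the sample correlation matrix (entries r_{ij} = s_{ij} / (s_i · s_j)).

Step 1 — column means:
  mean(X_1) = (4 + 1 + 8 + 8 + 8) / 5 = 29/5 = 5.8
  mean(X_2) = (6 + 7 + 5 + 1 + 3) / 5 = 22/5 = 4.4

Step 2 — sample variances and covariances s[i,j] = (1/(n-1)) · Σ_k (x_{k,i} - mean_i) · (x_{k,j} - mean_j), with n-1 = 4:
  s[X_1,X_1] = ((-1.8)·(-1.8) + (-4.8)·(-4.8) + (2.2)·(2.2) + (2.2)·(2.2) + (2.2)·(2.2)) / 4 = 40.8/4 = 10.2
  s[X_1,X_2] = ((-1.8)·(1.6) + (-4.8)·(2.6) + (2.2)·(0.6) + (2.2)·(-3.4) + (2.2)·(-1.4)) / 4 = -24.6/4 = -6.15
  s[X_2,X_2] = ((1.6)·(1.6) + (2.6)·(2.6) + (0.6)·(0.6) + (-3.4)·(-3.4) + (-1.4)·(-1.4)) / 4 = 23.2/4 = 5.8
  Sample standard deviations s_i = √(s[i,i]):
  s(X_1) = √(10.2) = 3.1937
  s(X_2) = √(5.8) = 2.4083

Step 3 — r_{ij} = s_{ij} / (s_i · s_j):
  r[X_1,X_1] = 1 (diagonal).
  r[X_1,X_2] = -6.15 / (3.1937 · 2.4083) = -6.15 / 7.6916 = -0.7996
  r[X_2,X_2] = 1 (diagonal).

R is symmetric with unit diagonal. Assembling:

R = [[1, -0.7996],
 [-0.7996, 1]]


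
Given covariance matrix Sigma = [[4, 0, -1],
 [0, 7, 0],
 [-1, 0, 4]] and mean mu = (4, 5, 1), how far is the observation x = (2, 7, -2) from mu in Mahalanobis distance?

Step 1 — centre the observation: (x - mu) = (-2, 2, -3).

Step 2 — invert Sigma (cofactor / det for 3×3, or solve directly):
  Sigma^{-1} = [[0.2667, 0, 0.0667],
 [0, 0.1429, 0],
 [0.0667, 0, 0.2667]].

Step 3 — form the quadratic (x - mu)^T · Sigma^{-1} · (x - mu):
  Sigma^{-1} · (x - mu) = (-0.7333, 0.2857, -0.9333).
  (x - mu)^T · [Sigma^{-1} · (x - mu)] = (-2)·(-0.7333) + (2)·(0.2857) + (-3)·(-0.9333) = 4.8381.

Step 4 — take square root: d = √(4.8381) ≈ 2.1996.

d(x, mu) = √(4.8381) ≈ 2.1996


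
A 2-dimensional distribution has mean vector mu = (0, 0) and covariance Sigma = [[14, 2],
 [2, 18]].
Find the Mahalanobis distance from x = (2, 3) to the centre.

Step 1 — centre the observation: (x - mu) = (2, 3).

Step 2 — invert Sigma. det(Sigma) = 14·18 - (2)² = 248.
  Sigma^{-1} = (1/det) · [[d, -b], [-b, a]] = [[0.0726, -0.0081],
 [-0.0081, 0.0565]].

Step 3 — form the quadratic (x - mu)^T · Sigma^{-1} · (x - mu):
  Sigma^{-1} · (x - mu) = (0.121, 0.1532).
  (x - mu)^T · [Sigma^{-1} · (x - mu)] = (2)·(0.121) + (3)·(0.1532) = 0.7016.

Step 4 — take square root: d = √(0.7016) ≈ 0.8376.

d(x, mu) = √(0.7016) ≈ 0.8376


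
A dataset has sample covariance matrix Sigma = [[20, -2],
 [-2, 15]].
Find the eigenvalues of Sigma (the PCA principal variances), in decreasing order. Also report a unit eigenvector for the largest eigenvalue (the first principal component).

Step 1 — characteristic polynomial of 2×2 Sigma:
  det(Sigma - λI) = λ² - trace · λ + det = 0.
  trace = 20 + 15 = 35, det = 20·15 - (-2)² = 296.
Step 2 — discriminant:
  Δ = trace² - 4·det = 1225 - 1184 = 41.
Step 3 — eigenvalues:
  λ = (trace ± √Δ)/2 = (35 ± 6.4031)/2,
  λ_1 = 20.7016,  λ_2 = 14.2984.

Step 4 — unit eigenvector for λ_1: solve (Sigma - λ_1 I)v = 0. First row:
  (20 - 20.7016)·v_x + (-2)·v_y = 0, i.e. (-0.7016)·v_x + (-2)·v_y = 0,
  so v ∝ (b, λ_1 - a) = (-2, 0.7016); multiply by -1 so the first entry is positive: u = (2, -0.7016).
  ||u|| = √((2)² + (-0.7016)²) = √(4.4922) ≈ 2.1195,
  v_1 = u/||u|| ≈ (0.9436, -0.331) (||v_1|| = 1).

λ_1 = 20.7016,  λ_2 = 14.2984;  v_1 ≈ (0.9436, -0.331)


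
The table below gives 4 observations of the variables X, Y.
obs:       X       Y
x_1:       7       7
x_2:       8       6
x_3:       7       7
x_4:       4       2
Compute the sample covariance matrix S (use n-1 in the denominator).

Step 1 — column means:
  mean(X) = (7 + 8 + 7 + 4) / 4 = 26/4 = 6.5
  mean(Y) = (7 + 6 + 7 + 2) / 4 = 22/4 = 5.5

Step 2 — sample covariance S[i,j] = (1/(n-1)) · Σ_k (x_{k,i} - mean_i) · (x_{k,j} - mean_j), with n-1 = 3.
  S[X,X] = ((0.5)·(0.5) + (1.5)·(1.5) + (0.5)·(0.5) + (-2.5)·(-2.5)) / 3 = 9/3 = 3
  S[X,Y] = ((0.5)·(1.5) + (1.5)·(0.5) + (0.5)·(1.5) + (-2.5)·(-3.5)) / 3 = 11/3 = 3.6667
  S[Y,Y] = ((1.5)·(1.5) + (0.5)·(0.5) + (1.5)·(1.5) + (-3.5)·(-3.5)) / 3 = 17/3 = 5.6667

S is symmetric (S[j,i] = S[i,j]). Assembling:

S = [[3, 3.6667],
 [3.6667, 5.6667]]


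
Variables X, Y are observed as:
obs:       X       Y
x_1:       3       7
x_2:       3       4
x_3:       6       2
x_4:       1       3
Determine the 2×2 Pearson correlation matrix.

Step 1 — column means:
  mean(X) = (3 + 3 + 6 + 1) / 4 = 13/4 = 3.25
  mean(Y) = (7 + 4 + 2 + 3) / 4 = 16/4 = 4

Step 2 — sample variances and covariances s[i,j] = (1/(n-1)) · Σ_k (x_{k,i} - mean_i) · (x_{k,j} - mean_j), with n-1 = 3:
  s[X,X] = ((-0.25)·(-0.25) + (-0.25)·(-0.25) + (2.75)·(2.75) + (-2.25)·(-2.25)) / 3 = 12.75/3 = 4.25
  s[X,Y] = ((-0.25)·(3) + (-0.25)·(0) + (2.75)·(-2) + (-2.25)·(-1)) / 3 = -4/3 = -1.3333
  s[Y,Y] = ((3)·(3) + (0)·(0) + (-2)·(-2) + (-1)·(-1)) / 3 = 14/3 = 4.6667
  Sample standard deviations s_i = √(s[i,i]):
  s(X) = √(4.25) = 2.0616
  s(Y) = √(4.6667) = 2.1602

Step 3 — r_{ij} = s_{ij} / (s_i · s_j):
  r[X,X] = 1 (diagonal).
  r[X,Y] = -1.3333 / (2.0616 · 2.1602) = -1.3333 / 4.4535 = -0.2994
  r[Y,Y] = 1 (diagonal).

R is symmetric with unit diagonal. Assembling:

R = [[1, -0.2994],
 [-0.2994, 1]]


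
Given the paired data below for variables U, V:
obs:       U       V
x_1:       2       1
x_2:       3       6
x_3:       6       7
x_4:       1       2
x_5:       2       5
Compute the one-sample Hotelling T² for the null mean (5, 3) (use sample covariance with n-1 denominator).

Step 1 — sample mean vector:
  mean(U) = (2 + 3 + 6 + 1 + 2) / 5 = 14/5 = 2.8
  mean(V) = (1 + 6 + 7 + 2 + 5) / 5 = 21/5 = 4.2
  x̄ = (2.8, 4.2),  deviation x̄ - mu_0 = (2.8, 4.2) - (5, 3) = (-2.2, 1.2).

Step 2 — sample covariance matrix, S[i,j] = (1/(n-1)) · Σ_k (x_{k,i} - mean_i) · (x_{k,j} - mean_j), divisor n-1 = 4:
  S[U,U] = ((-0.8)·(-0.8) + (0.2)·(0.2) + (3.2)·(3.2) + (-1.8)·(-1.8) + (-0.8)·(-0.8)) / 4 = 14.8/4 = 3.7
  S[U,V] = ((-0.8)·(-3.2) + (0.2)·(1.8) + (3.2)·(2.8) + (-1.8)·(-2.2) + (-0.8)·(0.8)) / 4 = 15.2/4 = 3.8
  S[V,V] = ((-3.2)·(-3.2) + (1.8)·(1.8) + (2.8)·(2.8) + (-2.2)·(-2.2) + (0.8)·(0.8)) / 4 = 26.8/4 = 6.7
  S = [[3.7, 3.8],
 [3.8, 6.7]].

Step 3 — invert S. det(S) = 3.7·6.7 - (3.8)² = 10.35.
  S^{-1} = (1/det) · [[d, -b], [-b, a]] = [[0.6473, -0.3671],
 [-0.3671, 0.3575]].

Step 4 — quadratic form (x̄ - mu_0)^T · S^{-1} · (x̄ - mu_0):
  S^{-1} · (x̄ - mu_0) = (-1.8647, 1.2367),
  (x̄ - mu_0)^T · [...] = (-2.2)·(-1.8647) + (1.2)·(1.2367) = 5.5865.

Step 5 — scale by n: T² = 5 · 5.5865 = 27.9324.

T² ≈ 27.9324


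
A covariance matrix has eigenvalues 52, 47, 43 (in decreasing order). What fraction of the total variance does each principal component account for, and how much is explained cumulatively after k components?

Step 1 — total variance = trace(Sigma) = Σ λ_i = 52 + 47 + 43 = 142.

Step 2 — fraction explained by component i = λ_i / Σ λ:
  PC1: 52/142 = 0.3662
  PC2: 47/142 = 0.331
  PC3: 43/142 = 0.3028

Step 3 — cumulative fraction after k components = (λ_1 + ... + λ_k) / Σ λ:
  k = 1: 52/142 = 0.3662
  k = 2: (52 + 47)/142 = 99/142 = 0.6972
  k = 3: (52 + 47 + 43)/142 = 142/142 = 1

Summary (fraction, with percent):

explained: PC1 0.3662 (36.62%), PC2 0.331 (33.1%), PC3 0.3028 (30.28%);  cumulative: 0.3662, 0.6972, 1


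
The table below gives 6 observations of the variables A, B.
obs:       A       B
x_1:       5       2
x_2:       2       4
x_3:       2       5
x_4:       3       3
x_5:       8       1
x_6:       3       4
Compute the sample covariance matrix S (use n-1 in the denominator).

Step 1 — column means:
  mean(A) = (5 + 2 + 2 + 3 + 8 + 3) / 6 = 23/6 = 3.8333
  mean(B) = (2 + 4 + 5 + 3 + 1 + 4) / 6 = 19/6 = 3.1667

Step 2 — sample covariance S[i,j] = (1/(n-1)) · Σ_k (x_{k,i} - mean_i) · (x_{k,j} - mean_j), with n-1 = 5.
  S[A,A] = ((1.1667)·(1.1667) + (-1.8333)·(-1.8333) + (-1.8333)·(-1.8333) + (-0.8333)·(-0.8333) + (4.1667)·(4.1667) + (-0.8333)·(-0.8333)) / 5 = 26.8333/5 = 5.3667
  S[A,B] = ((1.1667)·(-1.1667) + (-1.8333)·(0.8333) + (-1.8333)·(1.8333) + (-0.8333)·(-0.1667) + (4.1667)·(-2.1667) + (-0.8333)·(0.8333)) / 5 = -15.8333/5 = -3.1667
  S[B,B] = ((-1.1667)·(-1.1667) + (0.8333)·(0.8333) + (1.8333)·(1.8333) + (-0.1667)·(-0.1667) + (-2.1667)·(-2.1667) + (0.8333)·(0.8333)) / 5 = 10.8333/5 = 2.1667

S is symmetric (S[j,i] = S[i,j]). Assembling:

S = [[5.3667, -3.1667],
 [-3.1667, 2.1667]]


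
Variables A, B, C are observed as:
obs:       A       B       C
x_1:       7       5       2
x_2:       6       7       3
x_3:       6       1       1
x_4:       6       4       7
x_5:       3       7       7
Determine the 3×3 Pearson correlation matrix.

Step 1 — column means:
  mean(A) = (7 + 6 + 6 + 6 + 3) / 5 = 28/5 = 5.6
  mean(B) = (5 + 7 + 1 + 4 + 7) / 5 = 24/5 = 4.8
  mean(C) = (2 + 3 + 1 + 7 + 7) / 5 = 20/5 = 4

Step 2 — sample variances and covariances s[i,j] = (1/(n-1)) · Σ_k (x_{k,i} - mean_i) · (x_{k,j} - mean_j), with n-1 = 4:
  s[A,A] = ((1.4)·(1.4) + (0.4)·(0.4) + (0.4)·(0.4) + (0.4)·(0.4) + (-2.6)·(-2.6)) / 4 = 9.2/4 = 2.3
  s[A,B] = ((1.4)·(0.2) + (0.4)·(2.2) + (0.4)·(-3.8) + (0.4)·(-0.8) + (-2.6)·(2.2)) / 4 = -6.4/4 = -1.6
  s[A,C] = ((1.4)·(-2) + (0.4)·(-1) + (0.4)·(-3) + (0.4)·(3) + (-2.6)·(3)) / 4 = -11/4 = -2.75
  s[B,B] = ((0.2)·(0.2) + (2.2)·(2.2) + (-3.8)·(-3.8) + (-0.8)·(-0.8) + (2.2)·(2.2)) / 4 = 24.8/4 = 6.2
  s[B,C] = ((0.2)·(-2) + (2.2)·(-1) + (-3.8)·(-3) + (-0.8)·(3) + (2.2)·(3)) / 4 = 13/4 = 3.25
  s[C,C] = ((-2)·(-2) + (-1)·(-1) + (-3)·(-3) + (3)·(3) + (3)·(3)) / 4 = 32/4 = 8
  Sample standard deviations s_i = √(s[i,i]):
  s(A) = √(2.3) = 1.5166
  s(B) = √(6.2) = 2.49
  s(C) = √(8) = 2.8284

Step 3 — r_{ij} = s_{ij} / (s_i · s_j):
  r[A,A] = 1 (diagonal).
  r[A,B] = -1.6 / (1.5166 · 2.49) = -1.6 / 3.7762 = -0.4237
  r[A,C] = -2.75 / (1.5166 · 2.8284) = -2.75 / 4.2895 = -0.6411
  r[B,B] = 1 (diagonal).
  r[B,C] = 3.25 / (2.49 · 2.8284) = 3.25 / 7.0427 = 0.4615
  r[C,C] = 1 (diagonal).

R is symmetric with unit diagonal. Assembling:

R = [[1, -0.4237, -0.6411],
 [-0.4237, 1, 0.4615],
 [-0.6411, 0.4615, 1]]


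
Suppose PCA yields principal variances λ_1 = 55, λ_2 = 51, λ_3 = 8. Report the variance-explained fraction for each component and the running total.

Step 1 — total variance = trace(Sigma) = Σ λ_i = 55 + 51 + 8 = 114.

Step 2 — fraction explained by component i = λ_i / Σ λ:
  PC1: 55/114 = 0.4825
  PC2: 51/114 = 0.4474
  PC3: 8/114 = 0.0702

Step 3 — cumulative fraction after k components = (λ_1 + ... + λ_k) / Σ λ:
  k = 1: 55/114 = 0.4825
  k = 2: (55 + 51)/114 = 106/114 = 0.9298
  k = 3: (55 + 51 + 8)/114 = 114/114 = 1

Summary (fraction, with percent):

explained: PC1 0.4825 (48.25%), PC2 0.4474 (44.74%), PC3 0.0702 (7.02%);  cumulative: 0.4825, 0.9298, 1


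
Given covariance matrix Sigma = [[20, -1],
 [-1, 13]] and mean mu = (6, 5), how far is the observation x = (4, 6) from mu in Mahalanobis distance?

Step 1 — centre the observation: (x - mu) = (-2, 1).

Step 2 — invert Sigma. det(Sigma) = 20·13 - (-1)² = 259.
  Sigma^{-1} = (1/det) · [[d, -b], [-b, a]] = [[0.0502, 0.0039],
 [0.0039, 0.0772]].

Step 3 — form the quadratic (x - mu)^T · Sigma^{-1} · (x - mu):
  Sigma^{-1} · (x - mu) = (-0.0965, 0.0695).
  (x - mu)^T · [Sigma^{-1} · (x - mu)] = (-2)·(-0.0965) + (1)·(0.0695) = 0.2625.

Step 4 — take square root: d = √(0.2625) ≈ 0.5124.

d(x, mu) = √(0.2625) ≈ 0.5124


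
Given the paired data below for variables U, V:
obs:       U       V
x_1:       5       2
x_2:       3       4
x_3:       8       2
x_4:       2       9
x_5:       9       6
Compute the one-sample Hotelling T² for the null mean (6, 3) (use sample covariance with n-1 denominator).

Step 1 — sample mean vector:
  mean(U) = (5 + 3 + 8 + 2 + 9) / 5 = 27/5 = 5.4
  mean(V) = (2 + 4 + 2 + 9 + 6) / 5 = 23/5 = 4.6
  x̄ = (5.4, 4.6),  deviation x̄ - mu_0 = (5.4, 4.6) - (6, 3) = (-0.6, 1.6).

Step 2 — sample covariance matrix, S[i,j] = (1/(n-1)) · Σ_k (x_{k,i} - mean_i) · (x_{k,j} - mean_j), divisor n-1 = 4:
  S[U,U] = ((-0.4)·(-0.4) + (-2.4)·(-2.4) + (2.6)·(2.6) + (-3.4)·(-3.4) + (3.6)·(3.6)) / 4 = 37.2/4 = 9.3
  S[U,V] = ((-0.4)·(-2.6) + (-2.4)·(-0.6) + (2.6)·(-2.6) + (-3.4)·(4.4) + (3.6)·(1.4)) / 4 = -14.2/4 = -3.55
  S[V,V] = ((-2.6)·(-2.6) + (-0.6)·(-0.6) + (-2.6)·(-2.6) + (4.4)·(4.4) + (1.4)·(1.4)) / 4 = 35.2/4 = 8.8
  S = [[9.3, -3.55],
 [-3.55, 8.8]].

Step 3 — invert S. det(S) = 9.3·8.8 - (-3.55)² = 69.2375.
  S^{-1} = (1/det) · [[d, -b], [-b, a]] = [[0.1271, 0.0513],
 [0.0513, 0.1343]].

Step 4 — quadratic form (x̄ - mu_0)^T · S^{-1} · (x̄ - mu_0):
  S^{-1} · (x̄ - mu_0) = (0.0058, 0.1841),
  (x̄ - mu_0)^T · [...] = (-0.6)·(0.0058) + (1.6)·(0.1841) = 0.2912.

Step 5 — scale by n: T² = 5 · 0.2912 = 1.4559.

T² ≈ 1.4559


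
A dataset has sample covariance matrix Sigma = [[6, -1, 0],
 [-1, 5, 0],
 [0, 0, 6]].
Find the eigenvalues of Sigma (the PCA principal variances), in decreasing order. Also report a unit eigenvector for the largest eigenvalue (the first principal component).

Step 1 — characteristic polynomial p(λ) = det(λI - Sigma) = λ³ - tr·λ² + c_1·λ - det, where tr = trace, c_1 = sum of the principal 2×2 minors, det = det(Sigma):
  tr = 6 + 5 + 6 = 17,
  c_1 = (6·5 - (-1)²) + (6·6 - (0)²) + (5·6 - (0)²) = 29 + 36 + 30 = 95,
  det = 6·(5·6 - (0)²) - (-1)·((-1)·6 - (0)·(0)) + (0)·((-1)·(0) - 5·(0)) = 6·(30) - (-1)·(-6) + (0)·(0) = 174.
  So p(λ) = λ³ - 17λ² + 95λ - 174.
Step 2 — look for an integer root (rational root theorem: any rational root is an integer divisor of 174). Testing λ = 6:
  p(6) = 216 - 612 + 570 - 174 = 0  ✓
  Dividing out (λ - 6): p(λ) = (λ - 6)(λ² - 11λ + 29).
Step 3 — remaining eigenvalues from the quadratic λ² - 11λ + 29 = 0:
  Δ = 11² - 4·29 = 121 - 116 = 5,  λ = (11 ± √5)/2 = (11 ± 2.2361)/2 ≈ 6.618 or 4.382.
  Sorted: λ_1 = 6.618,  λ_2 = 6,  λ_3 = 4.382  (check: sum = 17 = tr ✓).

Step 4 — unit eigenvector for λ_1 ≈ 6.618: v spans the null space of (Sigma - λ_1 I), whose rows are
  r_1 = (-0.618, -1, 0),  r_2 = (-1, -1.618, 0),  r_3 = (0, 0, -0.618).
  v is orthogonal to every row, so take v ∝ r_1 × r_3 = ((-1)·(-0.618) - (0)·(0), (0)·(0) - (-0.618)·(-0.618), (-0.618)·(0) - (-1)·(0)) ≈ (0.618, -0.382, 0).
  Let u = (0.618, -0.382, 0).
  ||u|| = √((0.618)² + (-0.382)² + (0)²) = √(0.5279) ≈ 0.7265,  v_1 = u/||u|| ≈ (0.8507, -0.5257, 0) (||v_1|| = 1).

λ_1 = 6.618,  λ_2 = 6,  λ_3 = 4.382;  v_1 ≈ (0.8507, -0.5257, 0)


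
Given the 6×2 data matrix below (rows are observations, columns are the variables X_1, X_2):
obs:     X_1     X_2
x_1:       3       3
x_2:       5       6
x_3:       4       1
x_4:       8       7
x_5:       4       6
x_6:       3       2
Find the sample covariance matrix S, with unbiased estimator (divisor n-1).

Step 1 — column means:
  mean(X_1) = (3 + 5 + 4 + 8 + 4 + 3) / 6 = 27/6 = 4.5
  mean(X_2) = (3 + 6 + 1 + 7 + 6 + 2) / 6 = 25/6 = 4.1667

Step 2 — sample covariance S[i,j] = (1/(n-1)) · Σ_k (x_{k,i} - mean_i) · (x_{k,j} - mean_j), with n-1 = 5.
  S[X_1,X_1] = ((-1.5)·(-1.5) + (0.5)·(0.5) + (-0.5)·(-0.5) + (3.5)·(3.5) + (-0.5)·(-0.5) + (-1.5)·(-1.5)) / 5 = 17.5/5 = 3.5
  S[X_1,X_2] = ((-1.5)·(-1.1667) + (0.5)·(1.8333) + (-0.5)·(-3.1667) + (3.5)·(2.8333) + (-0.5)·(1.8333) + (-1.5)·(-2.1667)) / 5 = 16.5/5 = 3.3
  S[X_2,X_2] = ((-1.1667)·(-1.1667) + (1.8333)·(1.8333) + (-3.1667)·(-3.1667) + (2.8333)·(2.8333) + (1.8333)·(1.8333) + (-2.1667)·(-2.1667)) / 5 = 30.8333/5 = 6.1667

S is symmetric (S[j,i] = S[i,j]). Assembling:

S = [[3.5, 3.3],
 [3.3, 6.1667]]
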